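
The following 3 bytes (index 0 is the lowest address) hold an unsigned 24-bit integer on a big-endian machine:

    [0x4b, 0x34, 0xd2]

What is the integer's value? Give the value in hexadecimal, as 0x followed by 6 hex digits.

0x4B34D2

In big-endian order the high byte comes first in memory.
The bytes are already most-significant first: 0x4B34D2.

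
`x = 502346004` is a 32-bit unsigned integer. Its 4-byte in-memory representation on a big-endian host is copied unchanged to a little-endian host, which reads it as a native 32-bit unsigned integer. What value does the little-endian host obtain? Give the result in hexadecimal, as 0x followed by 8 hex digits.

502346004 in 32-bit hexadecimal is 0x1DF13114.
Stored big-endian, the bytes at ascending addresses are 1D F1 31 14.
Read back as little-endian, the first byte is least significant, giving 0x1431F11D.

0x1431F11D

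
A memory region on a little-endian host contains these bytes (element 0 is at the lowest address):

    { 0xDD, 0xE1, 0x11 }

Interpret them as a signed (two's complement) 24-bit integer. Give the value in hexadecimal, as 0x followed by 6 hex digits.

0x11E1DD

In little-endian order the low byte comes first in memory.
Reassemble most-significant byte first: 11 E1 DD → 0x11E1DD.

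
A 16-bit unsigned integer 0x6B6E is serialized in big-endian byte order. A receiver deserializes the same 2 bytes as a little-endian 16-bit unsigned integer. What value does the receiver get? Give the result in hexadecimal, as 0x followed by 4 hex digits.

0x6E6B

Stored big-endian, the bytes at ascending addresses are 6B 6E.
Read back as little-endian, the first byte is least significant, giving 0x6E6B.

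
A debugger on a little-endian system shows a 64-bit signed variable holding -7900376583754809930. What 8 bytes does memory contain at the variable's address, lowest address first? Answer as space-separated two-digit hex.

Two's complement of -7900376583754809930 in 64 bits: 7900376583754809930 = 0x6DA3C6A51A85024A; invert → 0x925C395AE57AFDB5; add 1 → 0x925C395AE57AFDB6.
Split into bytes (most-significant first): 92 5C 39 5A E5 7A FD B6.
Little-endian stores the least-significant byte at the lowest address.
So at ascending addresses the bytes are B6 FD 7A E5 5A 39 5C 92.

B6 FD 7A E5 5A 39 5C 92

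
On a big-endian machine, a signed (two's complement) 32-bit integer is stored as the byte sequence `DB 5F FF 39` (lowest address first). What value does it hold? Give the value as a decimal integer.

-614465735

Big-endian stores the most-significant byte at the lowest address.
The bytes are already most-significant first: 0xDB5FFF39.
Top bit is set, so as a signed 32-bit value this is 0xDB5FFF39 − 2^32 = -614465735.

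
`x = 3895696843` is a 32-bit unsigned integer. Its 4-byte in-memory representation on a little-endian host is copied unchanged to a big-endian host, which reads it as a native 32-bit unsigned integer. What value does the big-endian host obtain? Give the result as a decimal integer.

3895696843 in 32-bit hexadecimal is 0xE8339DCB.
Stored little-endian, the bytes at ascending addresses are CB 9D 33 E8.
Read back as big-endian, the last byte is least significant, giving 0xCB9D33E8.
0xCB9D33E8 = 3416077288.

3416077288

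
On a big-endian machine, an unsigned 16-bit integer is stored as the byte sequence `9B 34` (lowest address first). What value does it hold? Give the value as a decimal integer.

Big-endian: lowest address holds the most-significant byte.
The bytes are already most-significant first: 0x9B34.
0x9B34 = 39732.

39732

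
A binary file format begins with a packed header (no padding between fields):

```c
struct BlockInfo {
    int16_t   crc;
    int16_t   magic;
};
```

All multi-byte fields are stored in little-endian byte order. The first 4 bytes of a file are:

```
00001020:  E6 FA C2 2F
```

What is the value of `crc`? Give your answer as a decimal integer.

`crc` is the first field, at byte offset 0, occupying 2 bytes.
Bytes at offsets 0..1: E6 FA.
In little-endian order the low byte comes first in memory.
Reassemble most-significant byte first: FA E6 → 0xFAE6.
Top bit is set, so as a signed 16-bit value this is 0xFAE6 − 2^16 = -1306.

-1306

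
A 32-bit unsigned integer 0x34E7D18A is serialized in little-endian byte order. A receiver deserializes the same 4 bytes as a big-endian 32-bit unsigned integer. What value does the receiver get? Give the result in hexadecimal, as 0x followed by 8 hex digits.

0x8AD1E734

Stored little-endian, the bytes at ascending addresses are 8A D1 E7 34.
Read back as big-endian, the last byte is least significant, giving 0x8AD1E734.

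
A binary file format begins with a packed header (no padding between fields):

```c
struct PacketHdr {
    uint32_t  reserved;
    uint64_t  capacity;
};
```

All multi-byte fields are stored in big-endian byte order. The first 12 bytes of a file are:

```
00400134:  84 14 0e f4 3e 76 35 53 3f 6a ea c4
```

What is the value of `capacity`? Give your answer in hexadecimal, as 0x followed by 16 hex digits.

`capacity` follows `reserved` (4 bytes), so it starts at byte offset 4 and occupies 8 bytes.
Bytes at offsets 4..11: 3E 76 35 53 3F 6A EA C4.
Big-endian: lowest address holds the most-significant byte.
The bytes are already most-significant first: 0x3E7635533F6AEAC4.

0x3E7635533F6AEAC4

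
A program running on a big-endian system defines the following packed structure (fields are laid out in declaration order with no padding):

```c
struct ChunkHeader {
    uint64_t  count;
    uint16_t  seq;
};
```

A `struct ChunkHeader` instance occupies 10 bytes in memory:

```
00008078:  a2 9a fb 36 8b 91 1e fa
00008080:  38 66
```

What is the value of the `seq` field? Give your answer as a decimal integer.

14438

`seq` follows `count` (8 bytes), so it starts at byte offset 8 and occupies 2 bytes.
Bytes at offsets 8..9: 38 66.
Big-endian: lowest address holds the most-significant byte.
The bytes are already most-significant first: 0x3866.
0x3866 = 14438.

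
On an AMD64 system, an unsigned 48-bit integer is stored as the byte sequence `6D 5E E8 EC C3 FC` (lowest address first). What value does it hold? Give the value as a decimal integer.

In little-endian order the low byte comes first in memory.
Reassemble most-significant byte first: FC C3 EC E8 5E 6D → 0xFCC3ECE85E6D.
0xFCC3ECE85E6D = 277918423473773.

277918423473773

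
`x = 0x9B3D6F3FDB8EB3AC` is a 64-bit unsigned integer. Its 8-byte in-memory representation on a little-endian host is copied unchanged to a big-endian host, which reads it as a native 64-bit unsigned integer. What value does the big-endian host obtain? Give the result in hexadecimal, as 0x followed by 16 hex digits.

0xACB38EDB3F6F3D9B

Stored little-endian, the bytes at ascending addresses are AC B3 8E DB 3F 6F 3D 9B.
Read back as big-endian, the last byte is least significant, giving 0xACB38EDB3F6F3D9B.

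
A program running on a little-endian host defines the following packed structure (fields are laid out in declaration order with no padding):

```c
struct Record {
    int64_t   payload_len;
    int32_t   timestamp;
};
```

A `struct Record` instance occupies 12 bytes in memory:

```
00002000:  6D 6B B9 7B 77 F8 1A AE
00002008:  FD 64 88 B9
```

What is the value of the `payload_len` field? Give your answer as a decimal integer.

-5901131169655067795

`payload_len` is the first field, at byte offset 0, occupying 8 bytes.
Bytes at offsets 0..7: 6D 6B B9 7B 77 F8 1A AE.
Little-endian stores the least-significant byte at the lowest address.
Reassemble most-significant byte first: AE 1A F8 77 7B B9 6B 6D → 0xAE1AF8777BB96B6D.
Top bit is set, so as a signed 64-bit value this is 0xAE1AF8777BB96B6D − 2^64 = -5901131169655067795.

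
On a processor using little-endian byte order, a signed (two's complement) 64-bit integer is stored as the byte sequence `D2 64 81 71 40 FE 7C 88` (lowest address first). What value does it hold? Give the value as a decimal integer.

-8611728834703563566

Little-endian: lowest address holds the least-significant byte.
Reassemble most-significant byte first: 88 7C FE 40 71 81 64 D2 → 0x887CFE40718164D2.
Top bit is set, so as a signed 64-bit value this is 0x887CFE40718164D2 − 2^64 = -8611728834703563566.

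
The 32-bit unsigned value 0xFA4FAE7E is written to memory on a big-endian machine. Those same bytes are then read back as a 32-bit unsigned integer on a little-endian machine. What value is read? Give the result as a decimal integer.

2125352954

Stored big-endian, the bytes at ascending addresses are FA 4F AE 7E.
Read back as little-endian, the first byte is least significant, giving 0x7EAE4FFA.
0x7EAE4FFA = 2125352954.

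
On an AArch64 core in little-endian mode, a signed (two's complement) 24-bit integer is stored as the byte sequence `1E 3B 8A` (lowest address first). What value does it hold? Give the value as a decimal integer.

-7718114

Little-endian stores the least-significant byte at the lowest address.
Reassemble most-significant byte first: 8A 3B 1E → 0x8A3B1E.
Top bit is set, so as a signed 24-bit value this is 0x8A3B1E − 2^24 = -7718114.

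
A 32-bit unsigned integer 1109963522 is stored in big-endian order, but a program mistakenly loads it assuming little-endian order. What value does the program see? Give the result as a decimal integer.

45295682

1109963522 in 32-bit hexadecimal is 0x4228B302.
Stored big-endian, the bytes at ascending addresses are 42 28 B3 02.
Read back as little-endian, the first byte is least significant, giving 0x02B32842.
0x02B32842 = 45295682.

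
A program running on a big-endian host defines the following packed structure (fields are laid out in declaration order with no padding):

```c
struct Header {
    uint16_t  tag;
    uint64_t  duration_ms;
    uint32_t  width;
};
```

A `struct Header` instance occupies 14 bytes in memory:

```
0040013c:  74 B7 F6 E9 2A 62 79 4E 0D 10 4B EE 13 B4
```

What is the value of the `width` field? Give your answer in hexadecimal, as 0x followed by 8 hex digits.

`width` follows `tag` (2 B), `duration_ms` (8 B), so it starts at offset 2 + 8 = 10 and occupies 4 bytes.
Bytes at offsets 10..13: 4B EE 13 B4.
In big-endian order the high byte comes first in memory.
The bytes are already most-significant first: 0x4BEE13B4.

0x4BEE13B4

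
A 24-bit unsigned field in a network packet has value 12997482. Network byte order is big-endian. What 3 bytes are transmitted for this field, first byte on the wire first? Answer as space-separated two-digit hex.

12997482 in hexadecimal, padded to 24 bits, is 0xC6536A.
Split into bytes (most-significant first): C6 53 6A.
In big-endian order the high byte comes first in memory.
So the memory order matches the most-significant-first order: C6 53 6A.

C6 53 6A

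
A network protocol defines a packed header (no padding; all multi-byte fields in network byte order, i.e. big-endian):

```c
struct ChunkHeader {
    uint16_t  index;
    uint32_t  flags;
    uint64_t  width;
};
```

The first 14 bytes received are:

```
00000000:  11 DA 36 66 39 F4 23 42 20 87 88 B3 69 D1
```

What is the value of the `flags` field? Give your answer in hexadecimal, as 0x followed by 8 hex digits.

`flags` follows `index` (2 bytes), so it starts at byte offset 2 and occupies 4 bytes.
Bytes at offsets 2..5: 36 66 39 F4.
In big-endian order the high byte comes first in memory.
The bytes are already most-significant first: 0x366639F4.

0x366639F4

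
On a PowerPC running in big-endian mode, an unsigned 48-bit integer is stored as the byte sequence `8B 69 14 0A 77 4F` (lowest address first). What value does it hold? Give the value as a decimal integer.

153283424057167

In big-endian order the high byte comes first in memory.
The bytes are already most-significant first: 0x8B69140A774F.
0x8B69140A774F = 153283424057167.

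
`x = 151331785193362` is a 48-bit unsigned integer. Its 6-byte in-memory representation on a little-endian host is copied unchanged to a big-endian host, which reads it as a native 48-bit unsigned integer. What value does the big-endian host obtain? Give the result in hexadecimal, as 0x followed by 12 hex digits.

151331785193362 in 48-bit hexadecimal is 0x89A2AD4CB792.
Stored little-endian, the bytes at ascending addresses are 92 B7 4C AD A2 89.
Read back as big-endian, the last byte is least significant, giving 0x92B74CADA289.

0x92B74CADA289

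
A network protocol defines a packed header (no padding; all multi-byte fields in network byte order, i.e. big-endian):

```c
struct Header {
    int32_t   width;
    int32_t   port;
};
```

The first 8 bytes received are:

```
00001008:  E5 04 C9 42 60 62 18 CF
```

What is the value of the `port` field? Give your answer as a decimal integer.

`port` follows `width` (4 bytes), so it starts at byte offset 4 and occupies 4 bytes.
Bytes at offsets 4..7: 60 62 18 CF.
In big-endian order the high byte comes first in memory.
The bytes are already most-significant first: 0x606218CF.
0x606218CF = 1617041615.

1617041615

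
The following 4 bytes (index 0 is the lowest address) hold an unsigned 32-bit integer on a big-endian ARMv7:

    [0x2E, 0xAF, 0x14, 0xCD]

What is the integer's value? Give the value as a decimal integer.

Big-endian stores the most-significant byte at the lowest address.
The bytes are already most-significant first: 0x2EAF14CD.
0x2EAF14CD = 783226061.

783226061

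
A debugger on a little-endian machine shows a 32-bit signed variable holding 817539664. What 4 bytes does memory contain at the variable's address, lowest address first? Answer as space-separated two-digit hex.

50 AA BA 30

817539664 in hexadecimal, padded to 32 bits, is 0x30BAAA50.
Split into bytes (most-significant first): 30 BA AA 50.
Little-endian stores the least-significant byte at the lowest address.
So at ascending addresses the bytes are 50 AA BA 30.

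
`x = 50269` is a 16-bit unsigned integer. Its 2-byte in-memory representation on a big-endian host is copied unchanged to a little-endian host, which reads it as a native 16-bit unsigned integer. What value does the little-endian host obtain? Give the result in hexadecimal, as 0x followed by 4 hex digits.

0x5DC4

50269 in 16-bit hexadecimal is 0xC45D.
Stored big-endian, the bytes at ascending addresses are C4 5D.
Read back as little-endian, the first byte is least significant, giving 0x5DC4.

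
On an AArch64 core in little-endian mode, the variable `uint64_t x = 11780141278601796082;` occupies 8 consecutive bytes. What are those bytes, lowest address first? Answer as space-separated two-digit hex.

F2 D9 F9 3A 14 78 7B A3

11780141278601796082 in hexadecimal, padded to 64 bits, is 0xA37B78143AF9D9F2.
Split into bytes (most-significant first): A3 7B 78 14 3A F9 D9 F2.
Little-endian: lowest address holds the least-significant byte.
So at ascending addresses the bytes are F2 D9 F9 3A 14 78 7B A3.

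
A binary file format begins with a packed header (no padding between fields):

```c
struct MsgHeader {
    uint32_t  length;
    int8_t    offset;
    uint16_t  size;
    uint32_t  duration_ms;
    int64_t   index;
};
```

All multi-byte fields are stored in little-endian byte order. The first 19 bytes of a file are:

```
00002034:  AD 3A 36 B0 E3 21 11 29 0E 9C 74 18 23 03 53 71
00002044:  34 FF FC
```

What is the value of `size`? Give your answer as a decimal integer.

4385

`size` follows `length` (4 B), `offset` (1 B), so it starts at offset 4 + 1 = 5 and occupies 2 bytes.
Bytes at offsets 5..6: 21 11.
In little-endian order the low byte comes first in memory.
Reassemble most-significant byte first: 11 21 → 0x1121.
0x1121 = 4385.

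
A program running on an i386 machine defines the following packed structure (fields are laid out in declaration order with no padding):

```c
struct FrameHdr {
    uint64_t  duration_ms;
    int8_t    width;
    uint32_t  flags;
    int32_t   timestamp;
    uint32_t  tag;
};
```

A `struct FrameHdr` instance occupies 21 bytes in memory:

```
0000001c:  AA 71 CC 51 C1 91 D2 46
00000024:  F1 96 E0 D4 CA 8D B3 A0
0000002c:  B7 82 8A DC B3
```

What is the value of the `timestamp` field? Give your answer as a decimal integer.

`timestamp` follows `duration_ms` (8 B), `width` (1 B), `flags` (4 B), so it starts at offset 8 + 1 + 4 = 13 and occupies 4 bytes.
Bytes at offsets 13..16: 8D B3 A0 B7.
Little-endian: lowest address holds the least-significant byte.
Reassemble most-significant byte first: B7 A0 B3 8D → 0xB7A0B38D.
Top bit is set, so as a signed 32-bit value this is 0xB7A0B38D − 2^32 = -1214205043.

-1214205043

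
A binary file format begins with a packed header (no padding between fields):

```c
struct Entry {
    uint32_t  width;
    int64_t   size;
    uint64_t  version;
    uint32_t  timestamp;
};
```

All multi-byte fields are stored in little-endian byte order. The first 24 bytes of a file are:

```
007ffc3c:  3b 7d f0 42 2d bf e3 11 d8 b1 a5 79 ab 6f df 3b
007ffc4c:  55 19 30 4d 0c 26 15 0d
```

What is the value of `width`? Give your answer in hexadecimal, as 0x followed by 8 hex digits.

`width` is the first field, at byte offset 0, occupying 4 bytes.
Bytes at offsets 0..3: 3B 7D F0 42.
In little-endian order the low byte comes first in memory.
Reassemble most-significant byte first: 42 F0 7D 3B → 0x42F07D3B.

0x42F07D3B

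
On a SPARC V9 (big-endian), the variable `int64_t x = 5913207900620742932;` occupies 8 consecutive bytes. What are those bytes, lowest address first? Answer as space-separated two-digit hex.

52 0F EF 41 8F 88 61 14

5913207900620742932 in hexadecimal, padded to 64 bits, is 0x520FEF418F886114.
Split into bytes (most-significant first): 52 0F EF 41 8F 88 61 14.
Big-endian: lowest address holds the most-significant byte.
So the memory order matches the most-significant-first order: 52 0F EF 41 8F 88 61 14.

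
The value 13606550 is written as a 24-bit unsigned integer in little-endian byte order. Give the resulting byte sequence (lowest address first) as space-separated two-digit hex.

96 9E CF

13606550 in hexadecimal, padded to 24 bits, is 0xCF9E96.
Split into bytes (most-significant first): CF 9E 96.
Little-endian stores the least-significant byte at the lowest address.
So at ascending addresses the bytes are 96 9E CF.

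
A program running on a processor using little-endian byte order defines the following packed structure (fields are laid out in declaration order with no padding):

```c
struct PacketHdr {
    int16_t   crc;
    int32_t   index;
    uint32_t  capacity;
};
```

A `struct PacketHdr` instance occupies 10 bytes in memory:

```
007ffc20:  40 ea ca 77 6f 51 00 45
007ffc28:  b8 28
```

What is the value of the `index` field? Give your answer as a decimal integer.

`index` follows `crc` (2 bytes), so it starts at byte offset 2 and occupies 4 bytes.
Bytes at offsets 2..5: CA 77 6F 51.
Little-endian stores the least-significant byte at the lowest address.
Reassemble most-significant byte first: 51 6F 77 CA → 0x516F77CA.
0x516F77CA = 1366259658.

1366259658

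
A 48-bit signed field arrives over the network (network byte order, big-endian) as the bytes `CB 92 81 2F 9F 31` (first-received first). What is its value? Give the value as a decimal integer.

Big-endian: lowest address holds the most-significant byte.
The bytes are already most-significant first: 0xCB92812F9F31.
Top bit is set, so as a signed 48-bit value this is 0xCB92812F9F31 − 2^48 = -57644883665103.

-57644883665103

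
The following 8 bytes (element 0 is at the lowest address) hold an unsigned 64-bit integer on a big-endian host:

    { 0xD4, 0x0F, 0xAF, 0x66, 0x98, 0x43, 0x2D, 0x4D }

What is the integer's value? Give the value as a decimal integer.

Big-endian stores the most-significant byte at the lowest address.
The bytes are already most-significant first: 0xD40FAF6698432D4D.
0xD40FAF6698432D4D = 15280624915867446605.

15280624915867446605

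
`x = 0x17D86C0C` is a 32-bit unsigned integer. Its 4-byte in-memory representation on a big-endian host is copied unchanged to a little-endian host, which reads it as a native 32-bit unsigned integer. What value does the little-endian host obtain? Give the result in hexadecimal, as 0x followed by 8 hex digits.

0x0C6CD817

Stored big-endian, the bytes at ascending addresses are 17 D8 6C 0C.
Read back as little-endian, the first byte is least significant, giving 0x0C6CD817.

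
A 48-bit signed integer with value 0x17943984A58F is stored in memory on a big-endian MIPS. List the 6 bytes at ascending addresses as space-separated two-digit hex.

17 94 39 84 A5 8F

Split into bytes (most-significant first): 17 94 39 84 A5 8F.
Big-endian: lowest address holds the most-significant byte.
So the memory order matches the most-significant-first order: 17 94 39 84 A5 8F.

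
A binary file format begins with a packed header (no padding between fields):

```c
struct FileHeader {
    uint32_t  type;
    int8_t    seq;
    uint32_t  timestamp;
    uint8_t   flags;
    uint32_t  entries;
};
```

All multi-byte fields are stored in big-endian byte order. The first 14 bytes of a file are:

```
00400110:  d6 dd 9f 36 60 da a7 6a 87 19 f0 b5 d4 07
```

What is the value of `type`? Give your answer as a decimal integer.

3604848438

`type` is the first field, at byte offset 0, occupying 4 bytes.
Bytes at offsets 0..3: D6 DD 9F 36.
Big-endian stores the most-significant byte at the lowest address.
The bytes are already most-significant first: 0xD6DD9F36.
0xD6DD9F36 = 3604848438.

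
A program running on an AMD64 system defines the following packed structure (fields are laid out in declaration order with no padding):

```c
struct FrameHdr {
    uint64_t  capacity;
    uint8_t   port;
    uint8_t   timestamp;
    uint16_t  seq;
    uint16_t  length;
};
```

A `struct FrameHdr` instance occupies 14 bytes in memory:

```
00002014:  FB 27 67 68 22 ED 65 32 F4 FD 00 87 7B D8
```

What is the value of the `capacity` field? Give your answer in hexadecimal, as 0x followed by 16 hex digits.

`capacity` is the first field, at byte offset 0, occupying 8 bytes.
Bytes at offsets 0..7: FB 27 67 68 22 ED 65 32.
Little-endian: lowest address holds the least-significant byte.
Reassemble most-significant byte first: 32 65 ED 22 68 67 27 FB → 0x3265ED22686727FB.

0x3265ED22686727FB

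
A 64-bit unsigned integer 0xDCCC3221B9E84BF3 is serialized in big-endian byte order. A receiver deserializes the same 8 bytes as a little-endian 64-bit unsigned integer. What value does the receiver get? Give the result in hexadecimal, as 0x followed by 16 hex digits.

0xF34BE8B92132CCDC

Stored big-endian, the bytes at ascending addresses are DC CC 32 21 B9 E8 4B F3.
Read back as little-endian, the first byte is least significant, giving 0xF34BE8B92132CCDC.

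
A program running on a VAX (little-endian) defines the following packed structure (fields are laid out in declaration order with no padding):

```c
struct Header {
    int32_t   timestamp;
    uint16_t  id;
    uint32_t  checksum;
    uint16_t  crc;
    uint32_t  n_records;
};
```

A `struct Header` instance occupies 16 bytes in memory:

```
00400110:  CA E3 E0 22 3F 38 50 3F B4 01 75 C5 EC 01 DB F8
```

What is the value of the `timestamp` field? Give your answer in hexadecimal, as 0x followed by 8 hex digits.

`timestamp` is the first field, at byte offset 0, occupying 4 bytes.
Bytes at offsets 0..3: CA E3 E0 22.
Little-endian: lowest address holds the least-significant byte.
Reassemble most-significant byte first: 22 E0 E3 CA → 0x22E0E3CA.

0x22E0E3CA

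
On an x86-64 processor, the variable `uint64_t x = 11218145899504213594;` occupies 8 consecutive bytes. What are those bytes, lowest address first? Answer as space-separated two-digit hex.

5A 1E 74 62 42 DC AE 9B

11218145899504213594 in hexadecimal, padded to 64 bits, is 0x9BAEDC4262741E5A.
Split into bytes (most-significant first): 9B AE DC 42 62 74 1E 5A.
Little-endian stores the least-significant byte at the lowest address.
So at ascending addresses the bytes are 5A 1E 74 62 42 DC AE 9B.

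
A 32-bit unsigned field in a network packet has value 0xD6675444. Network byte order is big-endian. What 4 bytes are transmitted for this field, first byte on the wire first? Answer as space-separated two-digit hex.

Split into bytes (most-significant first): D6 67 54 44.
In big-endian order the high byte comes first in memory.
So the memory order matches the most-significant-first order: D6 67 54 44.

D6 67 54 44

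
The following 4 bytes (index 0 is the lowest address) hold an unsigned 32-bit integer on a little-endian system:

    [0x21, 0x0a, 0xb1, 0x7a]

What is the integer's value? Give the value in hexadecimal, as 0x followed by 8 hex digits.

Little-endian stores the least-significant byte at the lowest address.
Reassemble most-significant byte first: 7A B1 0A 21 → 0x7AB10A21.

0x7AB10A21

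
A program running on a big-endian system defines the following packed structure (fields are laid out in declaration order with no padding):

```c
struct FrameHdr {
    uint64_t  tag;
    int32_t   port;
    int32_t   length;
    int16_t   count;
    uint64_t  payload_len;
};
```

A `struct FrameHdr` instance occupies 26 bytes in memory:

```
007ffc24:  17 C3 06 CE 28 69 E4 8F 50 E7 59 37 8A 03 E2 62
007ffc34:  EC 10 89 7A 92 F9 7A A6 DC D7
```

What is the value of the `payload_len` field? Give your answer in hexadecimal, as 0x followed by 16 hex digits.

0x897A92F97AA6DCD7

`payload_len` follows `tag` (8 B), `port` (4 B), `length` (4 B), `count` (2 B), so it starts at offset 8 + 4 + 4 + 2 = 18 and occupies 8 bytes.
Bytes at offsets 18..25: 89 7A 92 F9 7A A6 DC D7.
Big-endian: lowest address holds the most-significant byte.
The bytes are already most-significant first: 0x897A92F97AA6DCD7.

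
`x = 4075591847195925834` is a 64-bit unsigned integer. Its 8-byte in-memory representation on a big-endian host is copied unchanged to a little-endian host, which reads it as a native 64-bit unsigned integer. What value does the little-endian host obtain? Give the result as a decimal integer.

5358605214560128824

4075591847195925834 in 64-bit hexadecimal is 0x388F69310D975D4A.
Stored big-endian, the bytes at ascending addresses are 38 8F 69 31 0D 97 5D 4A.
Read back as little-endian, the first byte is least significant, giving 0x4A5D970D31698F38.
0x4A5D970D31698F38 = 5358605214560128824.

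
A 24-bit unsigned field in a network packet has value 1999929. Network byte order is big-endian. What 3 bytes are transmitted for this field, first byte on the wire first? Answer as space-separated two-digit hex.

1E 84 39

1999929 in hexadecimal, padded to 24 bits, is 0x1E8439.
Split into bytes (most-significant first): 1E 84 39.
Big-endian: lowest address holds the most-significant byte.
So the memory order matches the most-significant-first order: 1E 84 39.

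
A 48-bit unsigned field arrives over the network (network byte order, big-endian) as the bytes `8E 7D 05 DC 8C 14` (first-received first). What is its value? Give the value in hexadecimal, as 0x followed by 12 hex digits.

0x8E7D05DC8C14

Big-endian stores the most-significant byte at the lowest address.
The bytes are already most-significant first: 0x8E7D05DC8C14.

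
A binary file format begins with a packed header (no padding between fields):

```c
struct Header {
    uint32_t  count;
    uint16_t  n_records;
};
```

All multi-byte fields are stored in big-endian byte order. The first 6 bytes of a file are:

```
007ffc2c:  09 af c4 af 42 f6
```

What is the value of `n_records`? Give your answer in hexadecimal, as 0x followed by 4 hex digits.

`n_records` follows `count` (4 bytes), so it starts at byte offset 4 and occupies 2 bytes.
Bytes at offsets 4..5: 42 F6.
Big-endian stores the most-significant byte at the lowest address.
The bytes are already most-significant first: 0x42F6.

0x42F6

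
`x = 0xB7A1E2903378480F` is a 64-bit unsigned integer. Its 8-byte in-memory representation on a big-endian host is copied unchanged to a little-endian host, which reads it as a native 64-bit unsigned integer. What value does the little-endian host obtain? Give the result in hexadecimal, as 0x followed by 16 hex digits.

0x0F48783390E2A1B7

Stored big-endian, the bytes at ascending addresses are B7 A1 E2 90 33 78 48 0F.
Read back as little-endian, the first byte is least significant, giving 0x0F48783390E2A1B7.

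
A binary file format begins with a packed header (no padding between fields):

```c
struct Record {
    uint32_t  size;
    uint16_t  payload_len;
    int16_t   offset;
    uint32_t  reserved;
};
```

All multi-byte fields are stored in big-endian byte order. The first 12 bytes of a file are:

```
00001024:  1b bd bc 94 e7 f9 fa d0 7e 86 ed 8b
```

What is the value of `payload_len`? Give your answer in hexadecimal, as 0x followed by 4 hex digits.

`payload_len` follows `size` (4 bytes), so it starts at byte offset 4 and occupies 2 bytes.
Bytes at offsets 4..5: E7 F9.
Big-endian: lowest address holds the most-significant byte.
The bytes are already most-significant first: 0xE7F9.

0xE7F9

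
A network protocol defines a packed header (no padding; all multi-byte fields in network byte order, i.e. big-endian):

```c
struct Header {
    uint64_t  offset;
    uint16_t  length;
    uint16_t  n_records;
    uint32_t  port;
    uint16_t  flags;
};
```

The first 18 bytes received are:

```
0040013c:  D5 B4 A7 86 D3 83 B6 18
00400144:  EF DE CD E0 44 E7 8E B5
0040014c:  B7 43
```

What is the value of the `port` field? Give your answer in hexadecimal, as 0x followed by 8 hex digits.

`port` follows `offset` (8 B), `length` (2 B), `n_records` (2 B), so it starts at offset 8 + 2 + 2 = 12 and occupies 4 bytes.
Bytes at offsets 12..15: 44 E7 8E B5.
In big-endian order the high byte comes first in memory.
The bytes are already most-significant first: 0x44E78EB5.

0x44E78EB5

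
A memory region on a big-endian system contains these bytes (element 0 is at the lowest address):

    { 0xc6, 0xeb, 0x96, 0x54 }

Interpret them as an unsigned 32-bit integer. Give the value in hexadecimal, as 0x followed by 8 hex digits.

0xC6EB9654

In big-endian order the high byte comes first in memory.
The bytes are already most-significant first: 0xC6EB9654.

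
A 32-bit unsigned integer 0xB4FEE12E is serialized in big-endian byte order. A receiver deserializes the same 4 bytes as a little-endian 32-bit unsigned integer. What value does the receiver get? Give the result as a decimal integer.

786562740

Stored big-endian, the bytes at ascending addresses are B4 FE E1 2E.
Read back as little-endian, the first byte is least significant, giving 0x2EE1FEB4.
0x2EE1FEB4 = 786562740.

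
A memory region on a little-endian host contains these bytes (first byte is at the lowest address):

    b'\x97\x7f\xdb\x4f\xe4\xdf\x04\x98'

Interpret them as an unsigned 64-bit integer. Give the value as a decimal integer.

10954126365357211543

Little-endian: lowest address holds the least-significant byte.
Reassemble most-significant byte first: 98 04 DF E4 4F DB 7F 97 → 0x9804DFE44FDB7F97.
0x9804DFE44FDB7F97 = 10954126365357211543.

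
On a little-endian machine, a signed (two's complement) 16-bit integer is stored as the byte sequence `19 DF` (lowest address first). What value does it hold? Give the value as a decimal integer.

Little-endian: lowest address holds the least-significant byte.
Reassemble most-significant byte first: DF 19 → 0xDF19.
Top bit is set, so as a signed 16-bit value this is 0xDF19 − 2^16 = -8423.

-8423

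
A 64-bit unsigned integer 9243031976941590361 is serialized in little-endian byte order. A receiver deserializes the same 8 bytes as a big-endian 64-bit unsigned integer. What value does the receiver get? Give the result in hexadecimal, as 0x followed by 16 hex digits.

9243031976941590361 in 64-bit hexadecimal is 0x8045D89C812E1759.
Stored little-endian, the bytes at ascending addresses are 59 17 2E 81 9C D8 45 80.
Read back as big-endian, the last byte is least significant, giving 0x59172E819CD84580.

0x59172E819CD84580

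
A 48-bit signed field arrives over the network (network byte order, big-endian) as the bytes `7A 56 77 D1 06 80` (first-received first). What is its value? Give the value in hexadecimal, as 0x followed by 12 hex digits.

0x7A5677D10680

In big-endian order the high byte comes first in memory.
The bytes are already most-significant first: 0x7A5677D10680.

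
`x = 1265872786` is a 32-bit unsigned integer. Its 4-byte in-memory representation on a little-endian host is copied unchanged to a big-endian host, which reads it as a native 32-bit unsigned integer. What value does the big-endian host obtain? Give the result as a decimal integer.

1265872786 in 32-bit hexadecimal is 0x4B73AF92.
Stored little-endian, the bytes at ascending addresses are 92 AF 73 4B.
Read back as big-endian, the last byte is least significant, giving 0x92AF734B.
0x92AF734B = 2460971851.

2460971851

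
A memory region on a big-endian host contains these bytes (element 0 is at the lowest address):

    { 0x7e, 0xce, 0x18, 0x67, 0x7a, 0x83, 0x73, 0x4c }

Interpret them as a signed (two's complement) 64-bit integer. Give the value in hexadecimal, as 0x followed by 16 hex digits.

In big-endian order the high byte comes first in memory.
The bytes are already most-significant first: 0x7ECE18677A83734C.

0x7ECE18677A83734C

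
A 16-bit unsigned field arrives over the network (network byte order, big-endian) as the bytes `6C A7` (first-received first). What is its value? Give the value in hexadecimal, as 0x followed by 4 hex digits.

0x6CA7

Big-endian: lowest address holds the most-significant byte.
The bytes are already most-significant first: 0x6CA7.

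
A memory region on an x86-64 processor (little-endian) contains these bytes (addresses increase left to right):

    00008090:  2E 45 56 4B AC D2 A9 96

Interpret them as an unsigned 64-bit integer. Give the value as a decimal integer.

10856440014193444142

Little-endian: lowest address holds the least-significant byte.
Reassemble most-significant byte first: 96 A9 D2 AC 4B 56 45 2E → 0x96A9D2AC4B56452E.
0x96A9D2AC4B56452E = 10856440014193444142.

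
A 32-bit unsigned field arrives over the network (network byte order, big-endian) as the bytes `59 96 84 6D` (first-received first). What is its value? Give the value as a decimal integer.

Big-endian: lowest address holds the most-significant byte.
The bytes are already most-significant first: 0x5996846D.
0x5996846D = 1503036525.

1503036525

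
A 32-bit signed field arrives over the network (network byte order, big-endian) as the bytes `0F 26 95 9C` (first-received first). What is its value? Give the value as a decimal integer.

254186908

Big-endian: lowest address holds the most-significant byte.
The bytes are already most-significant first: 0x0F26959C.
0x0F26959C = 254186908.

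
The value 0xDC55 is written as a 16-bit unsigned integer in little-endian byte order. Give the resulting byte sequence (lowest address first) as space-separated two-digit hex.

55 DC

Split into bytes (most-significant first): DC 55.
Little-endian stores the least-significant byte at the lowest address.
So at ascending addresses the bytes are 55 DC.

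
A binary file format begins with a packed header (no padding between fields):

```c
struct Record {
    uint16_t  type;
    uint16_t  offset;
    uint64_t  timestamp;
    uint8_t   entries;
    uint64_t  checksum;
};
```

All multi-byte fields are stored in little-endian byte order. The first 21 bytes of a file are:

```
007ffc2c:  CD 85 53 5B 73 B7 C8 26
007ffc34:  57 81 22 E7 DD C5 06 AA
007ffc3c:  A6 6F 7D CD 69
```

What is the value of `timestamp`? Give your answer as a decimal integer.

`timestamp` follows `type` (2 B), `offset` (2 B), so it starts at offset 2 + 2 = 4 and occupies 8 bytes.
Bytes at offsets 4..11: 73 B7 C8 26 57 81 22 E7.
In little-endian order the low byte comes first in memory.
Reassemble most-significant byte first: E7 22 81 57 26 C8 B7 73 → 0xE722815726C8B773.
0xE722815726C8B773 = 16655016583282341747.

16655016583282341747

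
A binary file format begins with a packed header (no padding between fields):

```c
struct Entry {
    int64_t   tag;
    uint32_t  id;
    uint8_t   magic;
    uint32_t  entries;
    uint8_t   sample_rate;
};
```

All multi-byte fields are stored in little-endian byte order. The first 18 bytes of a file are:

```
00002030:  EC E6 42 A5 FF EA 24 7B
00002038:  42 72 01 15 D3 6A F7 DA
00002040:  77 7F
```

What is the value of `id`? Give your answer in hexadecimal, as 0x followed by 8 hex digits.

0x15017242

`id` follows `tag` (8 bytes), so it starts at byte offset 8 and occupies 4 bytes.
Bytes at offsets 8..11: 42 72 01 15.
In little-endian order the low byte comes first in memory.
Reassemble most-significant byte first: 15 01 72 42 → 0x15017242.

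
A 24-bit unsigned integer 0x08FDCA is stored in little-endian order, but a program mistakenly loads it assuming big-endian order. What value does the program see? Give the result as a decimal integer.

13303048

Stored little-endian, the bytes at ascending addresses are CA FD 08.
Read back as big-endian, the last byte is least significant, giving 0xCAFD08.
0xCAFD08 = 13303048.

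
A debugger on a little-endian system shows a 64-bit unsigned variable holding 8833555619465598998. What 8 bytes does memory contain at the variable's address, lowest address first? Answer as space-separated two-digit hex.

16 18 E7 A1 08 18 97 7A

8833555619465598998 in hexadecimal, padded to 64 bits, is 0x7A971808A1E71816.
Split into bytes (most-significant first): 7A 97 18 08 A1 E7 18 16.
Little-endian stores the least-significant byte at the lowest address.
So at ascending addresses the bytes are 16 18 E7 A1 08 18 97 7A.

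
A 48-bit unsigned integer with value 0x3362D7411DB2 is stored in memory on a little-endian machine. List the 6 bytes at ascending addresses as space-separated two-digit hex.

B2 1D 41 D7 62 33

Split into bytes (most-significant first): 33 62 D7 41 1D B2.
In little-endian order the low byte comes first in memory.
So at ascending addresses the bytes are B2 1D 41 D7 62 33.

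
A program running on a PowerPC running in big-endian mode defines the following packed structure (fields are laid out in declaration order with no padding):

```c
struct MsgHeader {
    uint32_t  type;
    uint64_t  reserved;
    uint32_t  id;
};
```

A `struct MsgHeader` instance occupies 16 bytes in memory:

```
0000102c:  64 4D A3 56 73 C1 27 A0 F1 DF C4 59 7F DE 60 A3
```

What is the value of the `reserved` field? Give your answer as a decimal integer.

`reserved` follows `type` (4 bytes), so it starts at byte offset 4 and occupies 8 bytes.
Bytes at offsets 4..11: 73 C1 27 A0 F1 DF C4 59.
Big-endian stores the most-significant byte at the lowest address.
The bytes are already most-significant first: 0x73C127A0F1DFC459.
0x73C127A0F1DFC459 = 8340991557073093721.

8340991557073093721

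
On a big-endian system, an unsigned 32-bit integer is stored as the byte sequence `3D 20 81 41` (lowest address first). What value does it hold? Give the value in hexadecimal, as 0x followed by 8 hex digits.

0x3D208141

Big-endian stores the most-significant byte at the lowest address.
The bytes are already most-significant first: 0x3D208141.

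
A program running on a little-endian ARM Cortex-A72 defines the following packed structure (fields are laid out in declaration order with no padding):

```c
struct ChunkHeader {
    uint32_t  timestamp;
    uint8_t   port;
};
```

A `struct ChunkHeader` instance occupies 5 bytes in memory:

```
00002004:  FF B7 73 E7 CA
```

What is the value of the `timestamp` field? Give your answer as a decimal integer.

3883120639

`timestamp` is the first field, at byte offset 0, occupying 4 bytes.
Bytes at offsets 0..3: FF B7 73 E7.
In little-endian order the low byte comes first in memory.
Reassemble most-significant byte first: E7 73 B7 FF → 0xE773B7FF.
0xE773B7FF = 3883120639.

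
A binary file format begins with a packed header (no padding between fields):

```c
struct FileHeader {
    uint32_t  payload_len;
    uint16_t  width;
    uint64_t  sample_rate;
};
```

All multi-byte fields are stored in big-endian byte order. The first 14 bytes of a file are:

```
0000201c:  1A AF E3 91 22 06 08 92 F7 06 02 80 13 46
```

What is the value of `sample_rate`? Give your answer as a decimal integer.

`sample_rate` follows `payload_len` (4 B), `width` (2 B), so it starts at offset 4 + 2 = 6 and occupies 8 bytes.
Bytes at offsets 6..13: 08 92 F7 06 02 80 13 46.
In big-endian order the high byte comes first in memory.
The bytes are already most-significant first: 0x0892F70602801346.
0x0892F70602801346 = 617827704086991686.

617827704086991686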